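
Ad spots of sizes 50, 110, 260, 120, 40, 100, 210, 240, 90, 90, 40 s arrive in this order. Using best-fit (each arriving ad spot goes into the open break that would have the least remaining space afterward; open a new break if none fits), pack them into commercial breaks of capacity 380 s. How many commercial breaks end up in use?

4

  50 → break 1 (new)  [load 50/380]
  110 → break 1  [load 160/380]
  260 → break 2 (new)  [load 260/380]
  120 → break 2  [load 380/380]
  40 → break 1  [load 200/380]
  100 → break 1  [load 300/380]
  210 → break 3 (new)  [load 210/380]
  240 → break 4 (new)  [load 240/380]
  90 → break 4  [load 330/380]
  90 → break 3  [load 300/380]
  40 → break 4  [load 370/380]
4 commercial breaks opened.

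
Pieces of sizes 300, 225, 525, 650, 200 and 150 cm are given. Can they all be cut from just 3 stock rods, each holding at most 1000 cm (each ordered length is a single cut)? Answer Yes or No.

A valid assignment using 3 stock rods:
  stock rod 1: 650 + 300 = 950
  stock rod 2: 525 + 225 + 200 = 950
  stock rod 3: 150 = 150
Every load is within 1000 cm, so 3 stock rods suffice.

Yes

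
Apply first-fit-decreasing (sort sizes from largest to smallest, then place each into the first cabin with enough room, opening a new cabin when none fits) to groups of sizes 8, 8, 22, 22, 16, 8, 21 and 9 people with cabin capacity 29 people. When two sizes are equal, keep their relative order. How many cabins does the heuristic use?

5

Sorted descending: 22, 22, 21, 16, 9, 8, 8, 8.
  22 → cabin 1 (new)  [load 22/29]
  22 → cabin 2 (new)  [load 22/29]
  21 → cabin 3 (new)  [load 21/29]
  16 → cabin 4 (new)  [load 16/29]
  9 → cabin 4  [load 25/29]
  8 → cabin 3  [load 29/29]
  8 → cabin 5 (new)  [load 8/29]
  8 → cabin 5  [load 16/29]
5 cabins opened.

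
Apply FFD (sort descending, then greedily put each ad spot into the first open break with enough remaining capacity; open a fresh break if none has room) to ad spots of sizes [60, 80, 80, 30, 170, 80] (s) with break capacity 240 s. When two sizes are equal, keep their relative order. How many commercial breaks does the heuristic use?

3

Sorted descending: 170, 80, 80, 80, 60, 30.
  170 → break 1 (new)  [load 170/240]
  80 → break 2 (new)  [load 80/240]
  80 → break 2  [load 160/240]
  80 → break 2  [load 240/240]
  60 → break 1  [load 230/240]
  30 → break 3 (new)  [load 30/240]
3 commercial breaks opened.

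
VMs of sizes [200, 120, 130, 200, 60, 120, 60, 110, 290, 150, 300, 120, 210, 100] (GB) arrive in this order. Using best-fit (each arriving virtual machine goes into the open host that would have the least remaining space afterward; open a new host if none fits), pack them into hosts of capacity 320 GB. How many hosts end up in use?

8

  200 → host 1 (new)  [load 200/320]
  120 → host 1  [load 320/320]
  130 → host 2 (new)  [load 130/320]
  200 → host 3 (new)  [load 200/320]
  60 → host 3  [load 260/320]
  120 → host 2  [load 250/320]
  60 → host 3  [load 320/320]
  110 → host 4 (new)  [load 110/320]
  290 → host 5 (new)  [load 290/320]
  150 → host 4  [load 260/320]
  300 → host 6 (new)  [load 300/320]
  120 → host 7 (new)  [load 120/320]
  210 → host 8 (new)  [load 210/320]
  100 → host 8  [load 310/320]
8 hosts opened.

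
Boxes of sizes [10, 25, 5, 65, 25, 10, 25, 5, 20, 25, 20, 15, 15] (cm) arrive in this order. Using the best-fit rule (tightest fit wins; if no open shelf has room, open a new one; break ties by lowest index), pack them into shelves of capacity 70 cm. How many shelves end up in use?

  10 → shelf 1 (new)  [load 10/70]
  25 → shelf 1  [load 35/70]
  5 → shelf 1  [load 40/70]
  65 → shelf 2 (new)  [load 65/70]
  25 → shelf 1  [load 65/70]
  10 → shelf 3 (new)  [load 10/70]
  25 → shelf 3  [load 35/70]
  5 → shelf 1  [load 70/70]
  20 → shelf 3  [load 55/70]
  25 → shelf 4 (new)  [load 25/70]
  20 → shelf 4  [load 45/70]
  15 → shelf 3  [load 70/70]
  15 → shelf 4  [load 60/70]
4 shelves opened.

4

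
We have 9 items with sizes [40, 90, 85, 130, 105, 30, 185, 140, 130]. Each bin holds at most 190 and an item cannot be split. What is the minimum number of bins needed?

Total = 185 + 140 + 130 + 130 + 105 + 90 + 85 + 40 + 30 = 935.
Lower bound: ⌈935/190⌉ = 5 bins.
A packing using 6 bins:
  bin 1: 185 = 185
  bin 2: 140 + 40 = 180
  bin 3: 130 + 30 = 160
  bin 4: 130 = 130
  bin 5: 105 + 85 = 190
  bin 6: 90 = 90
No arrangement into 5 bins stays within capacity, so 6 is optimal.

6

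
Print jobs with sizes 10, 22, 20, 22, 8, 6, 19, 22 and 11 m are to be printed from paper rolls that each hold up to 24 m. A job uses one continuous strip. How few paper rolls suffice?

7

Total = 22 + 22 + 22 + 20 + 19 + 11 + 10 + 8 + 6 = 140 m.
Lower bound: ⌈140/24⌉ = 6 paper rolls.
A packing using 7 paper rolls:
  roll 1: 22 = 22
  roll 2: 22 = 22
  roll 3: 22 = 22
  roll 4: 20 = 20
  roll 5: 19 = 19
  roll 6: 11 + 10 = 21
  roll 7: 8 + 6 = 14
No arrangement into 6 paper rolls stays within capacity, so 7 is optimal.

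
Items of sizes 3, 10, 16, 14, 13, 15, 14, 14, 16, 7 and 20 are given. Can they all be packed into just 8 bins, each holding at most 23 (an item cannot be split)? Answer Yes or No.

Yes

A valid assignment using 8 bins:
  bin 1: 20 + 3 = 23
  bin 2: 16 + 7 = 23
  bin 3: 16 = 16
  bin 4: 15 = 15
  bin 5: 14 = 14
  bin 6: 14 = 14
  bin 7: 14 = 14
  bin 8: 13 + 10 = 23
Every load is within 23, so 8 bins suffice.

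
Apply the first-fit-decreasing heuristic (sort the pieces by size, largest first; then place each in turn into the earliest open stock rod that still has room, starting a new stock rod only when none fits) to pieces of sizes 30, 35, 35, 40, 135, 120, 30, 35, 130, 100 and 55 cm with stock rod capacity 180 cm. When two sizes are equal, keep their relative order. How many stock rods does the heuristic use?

5

Sorted descending: 135, 130, 120, 100, 55, 40, 35, 35, 35, 30, 30.
  135 → stock rod 1 (new)  [load 135/180]
  130 → stock rod 2 (new)  [load 130/180]
  120 → stock rod 3 (new)  [load 120/180]
  100 → stock rod 4 (new)  [load 100/180]
  55 → stock rod 3  [load 175/180]
  40 → stock rod 1  [load 175/180]
  35 → stock rod 2  [load 165/180]
  35 → stock rod 4  [load 135/180]
  35 → stock rod 4  [load 170/180]
  30 → stock rod 5 (new)  [load 30/180]
  30 → stock rod 5  [load 60/180]
5 stock rods opened.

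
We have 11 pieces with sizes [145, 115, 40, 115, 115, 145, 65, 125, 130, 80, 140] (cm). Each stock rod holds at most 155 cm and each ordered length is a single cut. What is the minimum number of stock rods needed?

Total = 145 + 145 + 140 + 130 + 125 + 115 + 115 + 115 + 80 + 65 + 40 = 1215 cm.
Lower bound: ⌈1215/155⌉ = 8 stock rods.
Also, 9 pieces each exceed 155/2 cm, and no two of those can share a stock rod, so at least 9 stock rods are needed.
A packing using 9 stock rods:
  stock rod 1: 145 = 145
  stock rod 2: 145 = 145
  stock rod 3: 140 = 140
  stock rod 4: 130 = 130
  stock rod 5: 125 = 125
  stock rod 6: 115 + 40 = 155
  stock rod 7: 115 = 115
  stock rod 8: 115 = 115
  stock rod 9: 80 + 65 = 145
This matches the lower bound, so 9 is optimal.

9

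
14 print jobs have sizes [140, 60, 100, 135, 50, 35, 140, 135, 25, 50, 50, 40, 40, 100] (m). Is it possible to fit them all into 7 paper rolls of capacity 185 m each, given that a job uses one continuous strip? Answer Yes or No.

A valid assignment using 6 paper rolls:
  roll 1: 140 + 40 = 180
  roll 2: 140 + 40 = 180
  roll 3: 135 + 50 = 185
  roll 4: 135 + 50 = 185
  roll 5: 100 + 60 + 25 = 185
  roll 6: 100 + 50 + 35 = 185
That uses only 6 ≤ 7, so 7 paper rolls are enough.

Yes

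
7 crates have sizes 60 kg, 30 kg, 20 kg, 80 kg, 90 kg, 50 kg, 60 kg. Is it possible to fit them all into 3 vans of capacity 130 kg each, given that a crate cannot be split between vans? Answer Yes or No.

No

Total = 390 kg; ⌈390/130⌉ = 3.
The bound of 3 does not rule out 3, but exhaustive search shows no assignment into 3 vans of capacity 130 kg exists — the minimum is 4.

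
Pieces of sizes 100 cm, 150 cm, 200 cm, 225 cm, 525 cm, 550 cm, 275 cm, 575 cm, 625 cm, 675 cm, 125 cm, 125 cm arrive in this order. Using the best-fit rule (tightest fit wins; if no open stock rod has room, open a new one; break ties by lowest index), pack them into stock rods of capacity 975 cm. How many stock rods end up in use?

  100 → stock rod 1 (new)  [load 100/975]
  150 → stock rod 1  [load 250/975]
  200 → stock rod 1  [load 450/975]
  225 → stock rod 1  [load 675/975]
  525 → stock rod 2 (new)  [load 525/975]
  550 → stock rod 3 (new)  [load 550/975]
  275 → stock rod 1  [load 950/975]
  575 → stock rod 4 (new)  [load 575/975]
  625 → stock rod 5 (new)  [load 625/975]
  675 → stock rod 6 (new)  [load 675/975]
  125 → stock rod 6  [load 800/975]
  125 → stock rod 6  [load 925/975]
6 stock rods opened.

6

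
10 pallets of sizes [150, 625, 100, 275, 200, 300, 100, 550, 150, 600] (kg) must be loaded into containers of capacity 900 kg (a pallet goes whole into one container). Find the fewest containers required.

4

Total = 625 + 600 + 550 + 300 + 275 + 200 + 150 + 150 + 100 + 100 = 3050 kg.
Lower bound: ⌈3050/900⌉ = 4 containers.
A packing using 4 containers:
  container 1: 625 + 275 = 900
  container 2: 600 + 300 = 900
  container 3: 550 + 200 + 150 = 900
  container 4: 150 + 100 + 100 = 350
This matches the lower bound, so 4 is optimal.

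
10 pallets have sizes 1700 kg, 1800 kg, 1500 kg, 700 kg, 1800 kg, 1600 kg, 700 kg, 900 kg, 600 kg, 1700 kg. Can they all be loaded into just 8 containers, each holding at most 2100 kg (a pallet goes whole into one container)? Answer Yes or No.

Yes

A valid assignment using 8 containers:
  container 1: 1800 = 1800
  container 2: 1800 = 1800
  container 3: 1700 = 1700
  container 4: 1700 = 1700
  container 5: 1600 = 1600
  container 6: 1500 + 600 = 2100
  container 7: 900 + 700 = 1600
  container 8: 700 = 700
Every load is within 2100 kg, so 8 containers suffice.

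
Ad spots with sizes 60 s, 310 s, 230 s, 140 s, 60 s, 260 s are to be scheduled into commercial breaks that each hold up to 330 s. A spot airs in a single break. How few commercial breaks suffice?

4

Total = 310 + 260 + 230 + 140 + 60 + 60 = 1060 s.
Lower bound: ⌈1060/330⌉ = 4 commercial breaks.
A packing using 4 commercial breaks:
  break 1: 310 = 310
  break 2: 260 + 60 = 320
  break 3: 230 + 60 = 290
  break 4: 140 = 140
This matches the lower bound, so 4 is optimal.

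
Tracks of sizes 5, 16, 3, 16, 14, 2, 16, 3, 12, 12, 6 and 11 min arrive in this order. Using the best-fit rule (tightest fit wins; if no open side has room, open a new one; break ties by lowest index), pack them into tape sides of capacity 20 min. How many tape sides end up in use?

  5 → side 1 (new)  [load 5/20]
  16 → side 2 (new)  [load 16/20]
  3 → side 2  [load 19/20]
  16 → side 3 (new)  [load 16/20]
  14 → side 1  [load 19/20]
  2 → side 3  [load 18/20]
  16 → side 4 (new)  [load 16/20]
  3 → side 4  [load 19/20]
  12 → side 5 (new)  [load 12/20]
  12 → side 6 (new)  [load 12/20]
  6 → side 5  [load 18/20]
  11 → side 7 (new)  [load 11/20]
7 tape sides opened.

7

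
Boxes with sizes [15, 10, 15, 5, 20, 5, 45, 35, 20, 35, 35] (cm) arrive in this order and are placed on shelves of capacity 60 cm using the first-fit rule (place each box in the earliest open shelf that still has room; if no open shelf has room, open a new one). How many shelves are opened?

  15 → shelf 1 (new)  [load 15/60]
  10 → shelf 1  [load 25/60]
  15 → shelf 1  [load 40/60]
  5 → shelf 1  [load 45/60]
  20 → shelf 2 (new)  [load 20/60]
  5 → shelf 1  [load 50/60]
  45 → shelf 3 (new)  [load 45/60]
  35 → shelf 2  [load 55/60]
  20 → shelf 4 (new)  [load 20/60]
  35 → shelf 4  [load 55/60]
  35 → shelf 5 (new)  [load 35/60]
5 shelves opened.

5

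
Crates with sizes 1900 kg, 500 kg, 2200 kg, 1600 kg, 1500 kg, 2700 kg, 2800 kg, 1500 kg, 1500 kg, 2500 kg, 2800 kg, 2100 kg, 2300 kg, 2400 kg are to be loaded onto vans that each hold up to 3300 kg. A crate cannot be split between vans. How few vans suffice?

11

Total = 2800 + 2800 + 2700 + 2500 + 2400 + 2300 + 2200 + 2100 + 1900 + 1600 + 1500 + 1500 + 1500 + 500 = 28300 kg.
Lower bound: ⌈28300/3300⌉ = 9 vans.
A packing using 11 vans:
  van 1: 2800 + 500 = 3300
  van 2: 2800 = 2800
  van 3: 2700 = 2700
  van 4: 2500 = 2500
  van 5: 2400 = 2400
  van 6: 2300 = 2300
  van 7: 2200 = 2200
  van 8: 2100 = 2100
  van 9: 1900 = 1900
  van 10: 1600 + 1500 = 3100
  van 11: 1500 + 1500 = 3000
No arrangement into 10 vans stays within capacity, so 11 is optimal.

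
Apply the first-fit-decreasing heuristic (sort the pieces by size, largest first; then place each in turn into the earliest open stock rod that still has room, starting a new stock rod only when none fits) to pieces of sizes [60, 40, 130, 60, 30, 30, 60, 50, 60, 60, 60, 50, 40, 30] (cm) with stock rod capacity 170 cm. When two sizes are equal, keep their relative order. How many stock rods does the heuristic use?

Sorted descending: 130, 60, 60, 60, 60, 60, 60, 50, 50, 40, 40, 30, 30, 30.
  130 → stock rod 1 (new)  [load 130/170]
  60 → stock rod 2 (new)  [load 60/170]
  60 → stock rod 2  [load 120/170]
  60 → stock rod 3 (new)  [load 60/170]
  60 → stock rod 3  [load 120/170]
  60 → stock rod 4 (new)  [load 60/170]
  60 → stock rod 4  [load 120/170]
  50 → stock rod 2  [load 170/170]
  50 → stock rod 3  [load 170/170]
  40 → stock rod 1  [load 170/170]
  40 → stock rod 4  [load 160/170]
  30 → stock rod 5 (new)  [load 30/170]
  30 → stock rod 5  [load 60/170]
  30 → stock rod 5  [load 90/170]
5 stock rods opened.

5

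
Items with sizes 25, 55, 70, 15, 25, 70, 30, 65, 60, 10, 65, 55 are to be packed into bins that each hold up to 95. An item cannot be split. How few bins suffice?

Total = 70 + 70 + 65 + 65 + 60 + 55 + 55 + 30 + 25 + 25 + 15 + 10 = 545.
Lower bound: ⌈545/95⌉ = 6 bins.
Also, 7 items each exceed 95/2, and no two of those can share a bin, so at least 7 bins are needed.
A packing using 7 bins:
  bin 1: 70 + 25 = 95
  bin 2: 70 + 25 = 95
  bin 3: 65 + 30 = 95
  bin 4: 65 + 15 + 10 = 90
  bin 5: 60 = 60
  bin 6: 55 = 55
  bin 7: 55 = 55
This matches the lower bound, so 7 is optimal.

7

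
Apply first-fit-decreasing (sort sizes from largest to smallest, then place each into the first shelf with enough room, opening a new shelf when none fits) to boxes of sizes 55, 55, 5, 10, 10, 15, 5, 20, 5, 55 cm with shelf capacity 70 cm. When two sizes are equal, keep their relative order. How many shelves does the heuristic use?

4

Sorted descending: 55, 55, 55, 20, 15, 10, 10, 5, 5, 5.
  55 → shelf 1 (new)  [load 55/70]
  55 → shelf 2 (new)  [load 55/70]
  55 → shelf 3 (new)  [load 55/70]
  20 → shelf 4 (new)  [load 20/70]
  15 → shelf 1  [load 70/70]
  10 → shelf 2  [load 65/70]
  10 → shelf 3  [load 65/70]
  5 → shelf 2  [load 70/70]
  5 → shelf 3  [load 70/70]
  5 → shelf 4  [load 25/70]
4 shelves opened.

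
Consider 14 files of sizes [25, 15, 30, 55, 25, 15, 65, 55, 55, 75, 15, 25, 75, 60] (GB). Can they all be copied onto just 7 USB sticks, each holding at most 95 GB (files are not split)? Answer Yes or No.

A valid assignment using 7 USB sticks:
  USB stick 1: 75 + 15 = 90
  USB stick 2: 75 + 15 = 90
  USB stick 3: 65 + 30 = 95
  USB stick 4: 60 + 25 = 85
  USB stick 5: 55 + 25 + 15 = 95
  USB stick 6: 55 + 25 = 80
  USB stick 7: 55 = 55
Every load is within 95 GB, so 7 USB sticks suffice.

Yes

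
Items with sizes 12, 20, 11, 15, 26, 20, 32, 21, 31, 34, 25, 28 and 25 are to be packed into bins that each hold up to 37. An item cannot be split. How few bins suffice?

10

Total = 34 + 32 + 31 + 28 + 26 + 25 + 25 + 21 + 20 + 20 + 15 + 12 + 11 = 300.
Lower bound: ⌈300/37⌉ = 9 bins.
Also, 10 items each exceed 37/2, and no two of those can share a bin, so at least 10 bins are needed.
A packing using 10 bins:
  bin 1: 34 = 34
  bin 2: 32 = 32
  bin 3: 31 = 31
  bin 4: 28 = 28
  bin 5: 26 + 11 = 37
  bin 6: 25 + 12 = 37
  bin 7: 25 = 25
  bin 8: 21 + 15 = 36
  bin 9: 20 = 20
  bin 10: 20 = 20
This matches the lower bound, so 10 is optimal.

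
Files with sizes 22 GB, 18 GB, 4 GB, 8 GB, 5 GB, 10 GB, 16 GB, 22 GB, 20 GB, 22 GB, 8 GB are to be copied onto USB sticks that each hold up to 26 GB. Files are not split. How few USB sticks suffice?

Total = 22 + 22 + 22 + 20 + 18 + 16 + 10 + 8 + 8 + 5 + 4 = 155 GB.
Lower bound: ⌈155/26⌉ = 6 USB sticks.
A packing using 7 USB sticks:
  USB stick 1: 22 + 4 = 26
  USB stick 2: 22 = 22
  USB stick 3: 22 = 22
  USB stick 4: 20 + 5 = 25
  USB stick 5: 18 + 8 = 26
  USB stick 6: 16 + 10 = 26
  USB stick 7: 8 = 8
No arrangement into 6 USB sticks stays within capacity, so 7 is optimal.

7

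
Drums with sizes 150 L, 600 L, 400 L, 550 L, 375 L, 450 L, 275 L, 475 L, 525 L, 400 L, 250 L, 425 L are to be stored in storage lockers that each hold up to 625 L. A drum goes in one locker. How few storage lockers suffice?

10

Total = 600 + 550 + 525 + 475 + 450 + 425 + 400 + 400 + 375 + 275 + 250 + 150 = 4875 L.
Lower bound: ⌈4875/625⌉ = 8 storage lockers.
Also, 9 drums each exceed 625/2 L, and no two of those can share a locker, so at least 9 storage lockers are needed.
A packing using 10 storage lockers:
  locker 1: 600 = 600
  locker 2: 550 = 550
  locker 3: 525 = 525
  locker 4: 475 + 150 = 625
  locker 5: 450 = 450
  locker 6: 425 = 425
  locker 7: 400 = 400
  locker 8: 400 = 400
  locker 9: 375 + 250 = 625
  locker 10: 275 = 275
No arrangement into 9 storage lockers stays within capacity, so 10 is optimal.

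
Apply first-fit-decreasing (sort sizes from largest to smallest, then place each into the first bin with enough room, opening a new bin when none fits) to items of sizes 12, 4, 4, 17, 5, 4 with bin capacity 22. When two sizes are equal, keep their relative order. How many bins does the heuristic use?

3

Sorted descending: 17, 12, 5, 4, 4, 4.
  17 → bin 1 (new)  [load 17/22]
  12 → bin 2 (new)  [load 12/22]
  5 → bin 1  [load 22/22]
  4 → bin 2  [load 16/22]
  4 → bin 2  [load 20/22]
  4 → bin 3 (new)  [load 4/22]
3 bins opened.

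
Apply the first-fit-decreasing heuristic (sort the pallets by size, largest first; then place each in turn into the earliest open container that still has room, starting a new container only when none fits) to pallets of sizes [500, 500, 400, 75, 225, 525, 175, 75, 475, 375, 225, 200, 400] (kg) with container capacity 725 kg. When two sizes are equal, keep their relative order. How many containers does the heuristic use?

Sorted descending: 525, 500, 500, 475, 400, 400, 375, 225, 225, 200, 175, 75, 75.
  525 → container 1 (new)  [load 525/725]
  500 → container 2 (new)  [load 500/725]
  500 → container 3 (new)  [load 500/725]
  475 → container 4 (new)  [load 475/725]
  400 → container 5 (new)  [load 400/725]
  400 → container 6 (new)  [load 400/725]
  375 → container 7 (new)  [load 375/725]
  225 → container 2  [load 725/725]
  225 → container 3  [load 725/725]
  200 → container 1  [load 725/725]
  175 → container 4  [load 650/725]
  75 → container 4  [load 725/725]
  75 → container 5  [load 475/725]
7 containers opened.

7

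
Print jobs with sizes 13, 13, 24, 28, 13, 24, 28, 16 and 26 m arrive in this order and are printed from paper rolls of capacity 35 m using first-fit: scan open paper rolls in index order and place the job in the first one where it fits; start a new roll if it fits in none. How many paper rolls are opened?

7

  13 → roll 1 (new)  [load 13/35]
  13 → roll 1  [load 26/35]
  24 → roll 2 (new)  [load 24/35]
  28 → roll 3 (new)  [load 28/35]
  13 → roll 4 (new)  [load 13/35]
  24 → roll 5 (new)  [load 24/35]
  28 → roll 6 (new)  [load 28/35]
  16 → roll 4  [load 29/35]
  26 → roll 7 (new)  [load 26/35]
7 paper rolls opened.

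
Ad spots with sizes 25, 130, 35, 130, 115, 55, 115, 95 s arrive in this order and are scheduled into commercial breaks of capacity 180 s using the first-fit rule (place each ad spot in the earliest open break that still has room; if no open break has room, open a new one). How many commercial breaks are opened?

  25 → break 1 (new)  [load 25/180]
  130 → break 1  [load 155/180]
  35 → break 2 (new)  [load 35/180]
  130 → break 2  [load 165/180]
  115 → break 3 (new)  [load 115/180]
  55 → break 3  [load 170/180]
  115 → break 4 (new)  [load 115/180]
  95 → break 5 (new)  [load 95/180]
5 commercial breaks opened.

5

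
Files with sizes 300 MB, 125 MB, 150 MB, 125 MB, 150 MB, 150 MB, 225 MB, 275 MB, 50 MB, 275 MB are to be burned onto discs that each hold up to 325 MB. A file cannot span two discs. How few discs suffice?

Total = 300 + 275 + 275 + 225 + 150 + 150 + 150 + 125 + 125 + 50 = 1825 MB.
Lower bound: ⌈1825/325⌉ = 6 discs.
A packing using 7 discs:
  disc 1: 300 = 300
  disc 2: 275 + 50 = 325
  disc 3: 275 = 275
  disc 4: 225 = 225
  disc 5: 150 + 150 = 300
  disc 6: 150 + 125 = 275
  disc 7: 125 = 125
No arrangement into 6 discs stays within capacity, so 7 is optimal.

7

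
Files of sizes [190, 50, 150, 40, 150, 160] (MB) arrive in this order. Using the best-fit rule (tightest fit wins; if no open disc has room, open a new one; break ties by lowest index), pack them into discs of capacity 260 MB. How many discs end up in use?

  190 → disc 1 (new)  [load 190/260]
  50 → disc 1  [load 240/260]
  150 → disc 2 (new)  [load 150/260]
  40 → disc 2  [load 190/260]
  150 → disc 3 (new)  [load 150/260]
  160 → disc 4 (new)  [load 160/260]
4 discs opened.

4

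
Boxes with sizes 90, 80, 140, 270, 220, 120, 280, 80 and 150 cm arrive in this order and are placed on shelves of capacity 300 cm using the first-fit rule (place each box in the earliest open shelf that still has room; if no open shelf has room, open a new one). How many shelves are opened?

  90 → shelf 1 (new)  [load 90/300]
  80 → shelf 1  [load 170/300]
  140 → shelf 2 (new)  [load 140/300]
  270 → shelf 3 (new)  [load 270/300]
  220 → shelf 4 (new)  [load 220/300]
  120 → shelf 1  [load 290/300]
  280 → shelf 5 (new)  [load 280/300]
  80 → shelf 2  [load 220/300]
  150 → shelf 6 (new)  [load 150/300]
6 shelves opened.

6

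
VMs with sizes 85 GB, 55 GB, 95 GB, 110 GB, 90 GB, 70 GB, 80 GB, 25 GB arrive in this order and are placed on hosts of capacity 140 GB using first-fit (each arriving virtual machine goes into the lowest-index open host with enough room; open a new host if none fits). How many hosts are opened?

6

  85 → host 1 (new)  [load 85/140]
  55 → host 1  [load 140/140]
  95 → host 2 (new)  [load 95/140]
  110 → host 3 (new)  [load 110/140]
  90 → host 4 (new)  [load 90/140]
  70 → host 5 (new)  [load 70/140]
  80 → host 6 (new)  [load 80/140]
  25 → host 2  [load 120/140]
6 hosts opened.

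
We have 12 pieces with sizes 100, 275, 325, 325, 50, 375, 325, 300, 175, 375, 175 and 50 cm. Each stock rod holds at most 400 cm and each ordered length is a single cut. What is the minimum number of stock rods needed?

Total = 375 + 375 + 325 + 325 + 325 + 300 + 275 + 175 + 175 + 100 + 50 + 50 = 2850 cm.
Lower bound: ⌈2850/400⌉ = 8 stock rods.
A packing using 8 stock rods:
  stock rod 1: 375 = 375
  stock rod 2: 375 = 375
  stock rod 3: 325 + 50 = 375
  stock rod 4: 325 + 50 = 375
  stock rod 5: 325 = 325
  stock rod 6: 300 + 100 = 400
  stock rod 7: 275 = 275
  stock rod 8: 175 + 175 = 350
This matches the lower bound, so 8 is optimal.

8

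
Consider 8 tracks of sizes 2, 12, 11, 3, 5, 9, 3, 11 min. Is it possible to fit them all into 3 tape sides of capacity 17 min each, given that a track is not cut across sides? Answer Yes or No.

No

Total = 56 min; ⌈56/17⌉ = 4.
At least 4 tape sides are required, but only 3 are allowed.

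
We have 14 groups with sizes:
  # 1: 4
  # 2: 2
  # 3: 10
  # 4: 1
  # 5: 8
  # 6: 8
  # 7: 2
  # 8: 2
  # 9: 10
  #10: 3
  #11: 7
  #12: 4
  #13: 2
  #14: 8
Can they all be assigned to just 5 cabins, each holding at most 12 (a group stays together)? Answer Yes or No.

No

Total = 71; ⌈71/12⌉ = 6.
At least 6 cabins are required, but only 5 are allowed.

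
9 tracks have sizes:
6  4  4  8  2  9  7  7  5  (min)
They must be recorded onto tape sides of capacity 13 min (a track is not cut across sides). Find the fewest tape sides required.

Total = 9 + 8 + 7 + 7 + 6 + 5 + 4 + 4 + 2 = 52 min.
Lower bound: ⌈52/13⌉ = 4 tape sides.
A packing using 4 tape sides:
  side 1: 9 + 4 = 13
  side 2: 8 + 5 = 13
  side 3: 7 + 6 = 13
  side 4: 7 + 4 + 2 = 13
This matches the lower bound, so 4 is optimal.

4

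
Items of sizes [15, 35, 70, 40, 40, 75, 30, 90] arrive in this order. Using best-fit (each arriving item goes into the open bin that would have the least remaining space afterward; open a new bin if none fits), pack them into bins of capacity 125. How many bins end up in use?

4

  15 → bin 1 (new)  [load 15/125]
  35 → bin 1  [load 50/125]
  70 → bin 1  [load 120/125]
  40 → bin 2 (new)  [load 40/125]
  40 → bin 2  [load 80/125]
  75 → bin 3 (new)  [load 75/125]
  30 → bin 2  [load 110/125]
  90 → bin 4 (new)  [load 90/125]
4 bins opened.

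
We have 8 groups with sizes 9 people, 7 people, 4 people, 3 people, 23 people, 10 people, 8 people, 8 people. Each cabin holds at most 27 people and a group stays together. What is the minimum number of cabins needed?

3

Total = 23 + 10 + 9 + 8 + 8 + 7 + 4 + 3 = 72 people.
Lower bound: ⌈72/27⌉ = 3 cabins.
A packing using 3 cabins:
  cabin 1: 23 + 4 = 27
  cabin 2: 10 + 9 + 8 = 27
  cabin 3: 8 + 7 + 3 = 18
This matches the lower bound, so 3 is optimal.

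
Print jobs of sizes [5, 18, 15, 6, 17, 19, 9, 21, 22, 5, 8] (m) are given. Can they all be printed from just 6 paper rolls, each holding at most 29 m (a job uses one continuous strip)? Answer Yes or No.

A valid assignment using 6 paper rolls:
  roll 1: 22 + 6 = 28
  roll 2: 21 + 8 = 29
  roll 3: 19 + 9 = 28
  roll 4: 18 + 5 + 5 = 28
  roll 5: 17 = 17
  roll 6: 15 = 15
Every load is within 29 m, so 6 paper rolls suffice.

Yes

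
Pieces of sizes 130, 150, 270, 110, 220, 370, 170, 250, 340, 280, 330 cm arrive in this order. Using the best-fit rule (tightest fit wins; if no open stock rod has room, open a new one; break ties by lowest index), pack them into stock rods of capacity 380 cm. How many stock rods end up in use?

  130 → stock rod 1 (new)  [load 130/380]
  150 → stock rod 1  [load 280/380]
  270 → stock rod 2 (new)  [load 270/380]
  110 → stock rod 2  [load 380/380]
  220 → stock rod 3 (new)  [load 220/380]
  370 → stock rod 4 (new)  [load 370/380]
  170 → stock rod 5 (new)  [load 170/380]
  250 → stock rod 6 (new)  [load 250/380]
  340 → stock rod 7 (new)  [load 340/380]
  280 → stock rod 8 (new)  [load 280/380]
  330 → stock rod 9 (new)  [load 330/380]
9 stock rods opened.

9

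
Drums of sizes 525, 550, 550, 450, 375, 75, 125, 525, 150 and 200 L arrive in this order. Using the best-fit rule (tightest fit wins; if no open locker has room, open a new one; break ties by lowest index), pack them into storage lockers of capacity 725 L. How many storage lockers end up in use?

6

  525 → locker 1 (new)  [load 525/725]
  550 → locker 2 (new)  [load 550/725]
  550 → locker 3 (new)  [load 550/725]
  450 → locker 4 (new)  [load 450/725]
  375 → locker 5 (new)  [load 375/725]
  75 → locker 2  [load 625/725]
  125 → locker 3  [load 675/725]
  525 → locker 6 (new)  [load 525/725]
  150 → locker 1  [load 675/725]
  200 → locker 6  [load 725/725]
6 storage lockers opened.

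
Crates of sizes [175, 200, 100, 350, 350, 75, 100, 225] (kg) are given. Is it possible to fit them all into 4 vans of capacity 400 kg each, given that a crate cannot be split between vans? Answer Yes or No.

No

Total = 1575 kg; ⌈1575/400⌉ = 4.
The bound of 4 does not rule out 4, but exhaustive search shows no assignment into 4 vans of capacity 400 kg exists — the minimum is 5.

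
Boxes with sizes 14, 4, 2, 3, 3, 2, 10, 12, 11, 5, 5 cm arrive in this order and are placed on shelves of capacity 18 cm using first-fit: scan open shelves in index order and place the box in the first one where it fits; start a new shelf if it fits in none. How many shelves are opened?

5

  14 → shelf 1 (new)  [load 14/18]
  4 → shelf 1  [load 18/18]
  2 → shelf 2 (new)  [load 2/18]
  3 → shelf 2  [load 5/18]
  3 → shelf 2  [load 8/18]
  2 → shelf 2  [load 10/18]
  10 → shelf 3 (new)  [load 10/18]
  12 → shelf 4 (new)  [load 12/18]
  11 → shelf 5 (new)  [load 11/18]
  5 → shelf 2  [load 15/18]
  5 → shelf 3  [load 15/18]
5 shelves opened.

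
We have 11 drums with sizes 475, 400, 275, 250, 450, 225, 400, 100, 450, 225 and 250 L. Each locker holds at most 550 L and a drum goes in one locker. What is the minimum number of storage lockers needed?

Total = 475 + 450 + 450 + 400 + 400 + 275 + 250 + 250 + 225 + 225 + 100 = 3500 L.
Lower bound: ⌈3500/550⌉ = 7 storage lockers.
A packing using 8 storage lockers:
  locker 1: 475 = 475
  locker 2: 450 + 100 = 550
  locker 3: 450 = 450
  locker 4: 400 = 400
  locker 5: 400 = 400
  locker 6: 275 + 250 = 525
  locker 7: 250 + 225 = 475
  locker 8: 225 = 225
No arrangement into 7 storage lockers stays within capacity, so 8 is optimal.

8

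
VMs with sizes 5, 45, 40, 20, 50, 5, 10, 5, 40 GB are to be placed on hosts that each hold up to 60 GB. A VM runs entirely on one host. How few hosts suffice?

Total = 50 + 45 + 40 + 40 + 20 + 10 + 5 + 5 + 5 = 220 GB.
Lower bound: ⌈220/60⌉ = 4 hosts.
A packing using 4 hosts:
  host 1: 50 + 10 = 60
  host 2: 45 + 5 + 5 + 5 = 60
  host 3: 40 + 20 = 60
  host 4: 40 = 40
This matches the lower bound, so 4 is optimal.

4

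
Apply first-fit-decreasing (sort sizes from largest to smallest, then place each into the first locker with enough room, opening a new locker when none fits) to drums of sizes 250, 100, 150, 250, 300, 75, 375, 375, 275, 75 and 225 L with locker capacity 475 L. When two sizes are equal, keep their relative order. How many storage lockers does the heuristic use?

6

Sorted descending: 375, 375, 300, 275, 250, 250, 225, 150, 100, 75, 75.
  375 → locker 1 (new)  [load 375/475]
  375 → locker 2 (new)  [load 375/475]
  300 → locker 3 (new)  [load 300/475]
  275 → locker 4 (new)  [load 275/475]
  250 → locker 5 (new)  [load 250/475]
  250 → locker 6 (new)  [load 250/475]
  225 → locker 5  [load 475/475]
  150 → locker 3  [load 450/475]
  100 → locker 1  [load 475/475]
  75 → locker 2  [load 450/475]
  75 → locker 4  [load 350/475]
6 storage lockers opened.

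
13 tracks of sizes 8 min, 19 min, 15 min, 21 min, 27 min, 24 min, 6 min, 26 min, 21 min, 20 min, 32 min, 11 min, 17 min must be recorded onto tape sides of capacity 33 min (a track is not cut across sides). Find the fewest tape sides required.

9

Total = 32 + 27 + 26 + 24 + 21 + 21 + 20 + 19 + 17 + 15 + 11 + 8 + 6 = 247 min.
Lower bound: ⌈247/33⌉ = 8 tape sides.
Also, 9 tracks each exceed 33/2 min, and no two of those can share a side, so at least 9 tape sides are needed.
A packing using 9 tape sides:
  side 1: 32 = 32
  side 2: 27 + 6 = 33
  side 3: 26 = 26
  side 4: 24 + 8 = 32
  side 5: 21 + 11 = 32
  side 6: 21 = 21
  side 7: 20 = 20
  side 8: 19 = 19
  side 9: 17 + 15 = 32
This matches the lower bound, so 9 is optimal.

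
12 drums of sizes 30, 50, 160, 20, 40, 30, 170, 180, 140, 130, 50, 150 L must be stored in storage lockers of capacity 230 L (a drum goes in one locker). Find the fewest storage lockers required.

6

Total = 180 + 170 + 160 + 150 + 140 + 130 + 50 + 50 + 40 + 30 + 30 + 20 = 1150 L.
Lower bound: ⌈1150/230⌉ = 5 storage lockers.
Also, 6 drums each exceed 115 L, and no two of those can share a locker, so at least 6 storage lockers are needed.
A packing using 6 storage lockers:
  locker 1: 180 + 50 = 230
  locker 2: 170 + 50 = 220
  locker 3: 160 + 40 + 30 = 230
  locker 4: 150 + 30 + 20 = 200
  locker 5: 140 = 140
  locker 6: 130 = 130
This matches the lower bound, so 6 is optimal.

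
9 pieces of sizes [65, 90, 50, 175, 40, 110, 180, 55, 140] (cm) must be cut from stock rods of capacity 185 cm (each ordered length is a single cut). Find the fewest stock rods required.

6

Total = 180 + 175 + 140 + 110 + 90 + 65 + 55 + 50 + 40 = 905 cm.
Lower bound: ⌈905/185⌉ = 5 stock rods.
A packing using 6 stock rods:
  stock rod 1: 180 = 180
  stock rod 2: 175 = 175
  stock rod 3: 140 + 40 = 180
  stock rod 4: 110 + 65 = 175
  stock rod 5: 90 + 55 = 145
  stock rod 6: 50 = 50
No arrangement into 5 stock rods stays within capacity, so 6 is optimal.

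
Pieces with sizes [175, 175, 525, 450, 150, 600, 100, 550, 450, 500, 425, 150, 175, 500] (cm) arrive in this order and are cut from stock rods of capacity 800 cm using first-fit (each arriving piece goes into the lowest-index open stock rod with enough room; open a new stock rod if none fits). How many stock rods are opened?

  175 → stock rod 1 (new)  [load 175/800]
  175 → stock rod 1  [load 350/800]
  525 → stock rod 2 (new)  [load 525/800]
  450 → stock rod 1  [load 800/800]
  150 → stock rod 2  [load 675/800]
  600 → stock rod 3 (new)  [load 600/800]
  100 → stock rod 2  [load 775/800]
  550 → stock rod 4 (new)  [load 550/800]
  450 → stock rod 5 (new)  [load 450/800]
  500 → stock rod 6 (new)  [load 500/800]
  425 → stock rod 7 (new)  [load 425/800]
  150 → stock rod 3  [load 750/800]
  175 → stock rod 4  [load 725/800]
  500 → stock rod 8 (new)  [load 500/800]
8 stock rods opened.

8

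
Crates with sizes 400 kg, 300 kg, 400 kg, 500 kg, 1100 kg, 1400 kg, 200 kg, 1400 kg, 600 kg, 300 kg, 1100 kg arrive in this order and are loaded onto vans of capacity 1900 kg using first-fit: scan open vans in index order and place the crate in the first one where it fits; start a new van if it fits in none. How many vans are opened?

  400 → van 1 (new)  [load 400/1900]
  300 → van 1  [load 700/1900]
  400 → van 1  [load 1100/1900]
  500 → van 1  [load 1600/1900]
  1100 → van 2 (new)  [load 1100/1900]
  1400 → van 3 (new)  [load 1400/1900]
  200 → van 1  [load 1800/1900]
  1400 → van 4 (new)  [load 1400/1900]
  600 → van 2  [load 1700/1900]
  300 → van 3  [load 1700/1900]
  1100 → van 5 (new)  [load 1100/1900]
5 vans opened.

5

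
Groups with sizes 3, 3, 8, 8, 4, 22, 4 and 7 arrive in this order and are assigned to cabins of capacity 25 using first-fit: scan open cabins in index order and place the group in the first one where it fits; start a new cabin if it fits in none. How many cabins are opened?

3

  3 → cabin 1 (new)  [load 3/25]
  3 → cabin 1  [load 6/25]
  8 → cabin 1  [load 14/25]
  8 → cabin 1  [load 22/25]
  4 → cabin 2 (new)  [load 4/25]
  22 → cabin 3 (new)  [load 22/25]
  4 → cabin 2  [load 8/25]
  7 → cabin 2  [load 15/25]
3 cabins opened.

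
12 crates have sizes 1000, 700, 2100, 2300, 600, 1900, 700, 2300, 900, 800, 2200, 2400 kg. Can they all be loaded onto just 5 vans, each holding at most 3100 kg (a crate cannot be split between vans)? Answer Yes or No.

No

Total = 17900 kg; ⌈17900/3100⌉ = 6.
At least 6 vans are required, but only 5 are allowed.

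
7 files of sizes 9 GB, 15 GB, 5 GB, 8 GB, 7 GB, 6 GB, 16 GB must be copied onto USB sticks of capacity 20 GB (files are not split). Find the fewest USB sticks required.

4

Total = 16 + 15 + 9 + 8 + 7 + 6 + 5 = 66 GB.
Lower bound: ⌈66/20⌉ = 4 USB sticks.
A packing using 4 USB sticks:
  USB stick 1: 16 = 16
  USB stick 2: 15 + 5 = 20
  USB stick 3: 9 + 8 = 17
  USB stick 4: 7 + 6 = 13
This matches the lower bound, so 4 is optimal.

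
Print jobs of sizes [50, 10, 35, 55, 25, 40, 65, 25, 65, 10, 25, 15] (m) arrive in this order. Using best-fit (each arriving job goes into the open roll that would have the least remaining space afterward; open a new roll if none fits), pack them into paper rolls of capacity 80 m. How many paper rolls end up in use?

6

  50 → roll 1 (new)  [load 50/80]
  10 → roll 1  [load 60/80]
  35 → roll 2 (new)  [load 35/80]
  55 → roll 3 (new)  [load 55/80]
  25 → roll 3  [load 80/80]
  40 → roll 2  [load 75/80]
  65 → roll 4 (new)  [load 65/80]
  25 → roll 5 (new)  [load 25/80]
  65 → roll 6 (new)  [load 65/80]
  10 → roll 4  [load 75/80]
  25 → roll 5  [load 50/80]
  15 → roll 6  [load 80/80]
6 paper rolls opened.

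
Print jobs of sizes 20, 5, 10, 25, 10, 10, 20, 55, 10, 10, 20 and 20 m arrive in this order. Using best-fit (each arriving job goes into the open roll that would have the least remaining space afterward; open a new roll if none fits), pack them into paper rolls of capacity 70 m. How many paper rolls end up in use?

4

  20 → roll 1 (new)  [load 20/70]
  5 → roll 1  [load 25/70]
  10 → roll 1  [load 35/70]
  25 → roll 1  [load 60/70]
  10 → roll 1  [load 70/70]
  10 → roll 2 (new)  [load 10/70]
  20 → roll 2  [load 30/70]
  55 → roll 3 (new)  [load 55/70]
  10 → roll 3  [load 65/70]
  10 → roll 2  [load 40/70]
  20 → roll 2  [load 60/70]
  20 → roll 4 (new)  [load 20/70]
4 paper rolls opened.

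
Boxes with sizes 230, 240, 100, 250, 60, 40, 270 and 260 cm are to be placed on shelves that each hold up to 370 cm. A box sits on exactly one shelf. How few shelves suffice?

5

Total = 270 + 260 + 250 + 240 + 230 + 100 + 60 + 40 = 1450 cm.
Lower bound: ⌈1450/370⌉ = 4 shelves.
Also, 5 boxes each exceed 185 cm, and no two of those can share a shelf, so at least 5 shelves are needed.
A packing using 5 shelves:
  shelf 1: 270 + 100 = 370
  shelf 2: 260 + 60 + 40 = 360
  shelf 3: 250 = 250
  shelf 4: 240 = 240
  shelf 5: 230 = 230
This matches the lower bound, so 5 is optimal.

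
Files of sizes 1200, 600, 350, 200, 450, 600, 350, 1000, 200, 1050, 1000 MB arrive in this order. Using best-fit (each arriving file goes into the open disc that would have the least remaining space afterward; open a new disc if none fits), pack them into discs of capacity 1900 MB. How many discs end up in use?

5

  1200 → disc 1 (new)  [load 1200/1900]
  600 → disc 1  [load 1800/1900]
  350 → disc 2 (new)  [load 350/1900]
  200 → disc 2  [load 550/1900]
  450 → disc 2  [load 1000/1900]
  600 → disc 2  [load 1600/1900]
  350 → disc 3 (new)  [load 350/1900]
  1000 → disc 3  [load 1350/1900]
  200 → disc 2  [load 1800/1900]
  1050 → disc 4 (new)  [load 1050/1900]
  1000 → disc 5 (new)  [load 1000/1900]
5 discs opened.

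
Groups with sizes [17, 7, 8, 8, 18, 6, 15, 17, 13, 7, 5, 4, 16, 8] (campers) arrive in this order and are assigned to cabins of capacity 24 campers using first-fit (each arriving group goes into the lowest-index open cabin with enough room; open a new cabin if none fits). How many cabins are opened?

7

  17 → cabin 1 (new)  [load 17/24]
  7 → cabin 1  [load 24/24]
  8 → cabin 2 (new)  [load 8/24]
  8 → cabin 2  [load 16/24]
  18 → cabin 3 (new)  [load 18/24]
  6 → cabin 2  [load 22/24]
  15 → cabin 4 (new)  [load 15/24]
  17 → cabin 5 (new)  [load 17/24]
  13 → cabin 6 (new)  [load 13/24]
  7 → cabin 4  [load 22/24]
  5 → cabin 3  [load 23/24]
  4 → cabin 5  [load 21/24]
  16 → cabin 7 (new)  [load 16/24]
  8 → cabin 6  [load 21/24]
7 cabins opened.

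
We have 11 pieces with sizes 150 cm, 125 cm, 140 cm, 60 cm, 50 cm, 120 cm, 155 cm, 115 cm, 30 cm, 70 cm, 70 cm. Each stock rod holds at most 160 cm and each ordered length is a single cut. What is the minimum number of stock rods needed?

Total = 155 + 150 + 140 + 125 + 120 + 115 + 70 + 70 + 60 + 50 + 30 = 1085 cm.
Lower bound: ⌈1085/160⌉ = 7 stock rods.
A packing using 8 stock rods:
  stock rod 1: 155 = 155
  stock rod 2: 150 = 150
  stock rod 3: 140 = 140
  stock rod 4: 125 + 30 = 155
  stock rod 5: 120 = 120
  stock rod 6: 115 = 115
  stock rod 7: 70 + 70 = 140
  stock rod 8: 60 + 50 = 110
No arrangement into 7 stock rods stays within capacity, so 8 is optimal.

8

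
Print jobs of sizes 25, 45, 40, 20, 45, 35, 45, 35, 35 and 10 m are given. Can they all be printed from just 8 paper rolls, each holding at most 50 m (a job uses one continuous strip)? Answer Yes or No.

Yes

A valid assignment using 8 paper rolls:
  roll 1: 45 = 45
  roll 2: 45 = 45
  roll 3: 45 = 45
  roll 4: 40 + 10 = 50
  roll 5: 35 = 35
  roll 6: 35 = 35
  roll 7: 35 = 35
  roll 8: 25 + 20 = 45
Every load is within 50 m, so 8 paper rolls suffice.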